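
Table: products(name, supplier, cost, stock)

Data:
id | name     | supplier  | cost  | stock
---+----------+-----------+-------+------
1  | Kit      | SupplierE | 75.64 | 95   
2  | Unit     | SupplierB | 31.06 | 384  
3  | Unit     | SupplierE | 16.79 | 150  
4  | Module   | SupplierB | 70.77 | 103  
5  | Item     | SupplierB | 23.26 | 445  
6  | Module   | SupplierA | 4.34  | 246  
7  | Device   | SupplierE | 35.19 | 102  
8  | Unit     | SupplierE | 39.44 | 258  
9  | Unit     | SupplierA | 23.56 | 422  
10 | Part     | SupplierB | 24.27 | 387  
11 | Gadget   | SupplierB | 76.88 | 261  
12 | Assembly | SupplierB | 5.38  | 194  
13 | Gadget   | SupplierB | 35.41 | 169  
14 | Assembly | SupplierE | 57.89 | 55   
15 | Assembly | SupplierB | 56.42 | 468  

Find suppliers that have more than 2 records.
SELECT supplier, COUNT(*) as cnt
FROM products
GROUP BY supplier
HAVING COUNT(*) > 2

Result:
  SupplierB: 8
  SupplierE: 5

Note: HAVING filters groups after aggregation, WHERE filters rows before.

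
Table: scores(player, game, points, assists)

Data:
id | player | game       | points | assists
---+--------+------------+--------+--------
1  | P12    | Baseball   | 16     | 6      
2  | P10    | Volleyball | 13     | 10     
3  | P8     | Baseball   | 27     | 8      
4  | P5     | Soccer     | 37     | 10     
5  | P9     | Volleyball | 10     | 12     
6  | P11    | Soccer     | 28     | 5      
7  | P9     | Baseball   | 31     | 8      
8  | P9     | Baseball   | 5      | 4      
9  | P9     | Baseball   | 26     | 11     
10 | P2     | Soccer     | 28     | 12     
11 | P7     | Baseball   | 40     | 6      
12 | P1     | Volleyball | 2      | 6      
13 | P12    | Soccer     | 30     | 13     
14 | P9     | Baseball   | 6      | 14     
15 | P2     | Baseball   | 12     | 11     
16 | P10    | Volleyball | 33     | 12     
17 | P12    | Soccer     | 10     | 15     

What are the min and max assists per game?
SELECT game, MIN(assists), MAX(assists)
FROM scores
GROUP BY game

Result:
  Baseball: min=4, max=14
  Soccer: min=5, max=15
  Volleyball: min=6, max=12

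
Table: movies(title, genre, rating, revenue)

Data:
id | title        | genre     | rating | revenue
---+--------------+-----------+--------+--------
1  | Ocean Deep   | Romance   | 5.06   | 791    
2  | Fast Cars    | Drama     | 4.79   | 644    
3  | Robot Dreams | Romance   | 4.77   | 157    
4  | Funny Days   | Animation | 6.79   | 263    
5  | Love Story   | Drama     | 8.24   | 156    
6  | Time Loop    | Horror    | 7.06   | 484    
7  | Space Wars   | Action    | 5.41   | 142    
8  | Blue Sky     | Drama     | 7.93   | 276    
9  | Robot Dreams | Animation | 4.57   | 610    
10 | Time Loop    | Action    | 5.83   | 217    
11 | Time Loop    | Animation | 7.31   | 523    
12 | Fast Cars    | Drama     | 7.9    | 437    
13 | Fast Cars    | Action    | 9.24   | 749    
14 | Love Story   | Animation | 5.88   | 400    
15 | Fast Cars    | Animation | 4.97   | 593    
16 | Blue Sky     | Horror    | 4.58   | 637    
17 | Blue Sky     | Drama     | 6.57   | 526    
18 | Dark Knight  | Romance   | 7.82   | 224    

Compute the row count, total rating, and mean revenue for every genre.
SELECT genre,
       COUNT(*) as cnt,
       SUM(rating) as total_rating,
       AVG(revenue) as avg_revenue
FROM movies
GROUP BY genre

Result:
  Action: 3 records, 20.48 total rating, 369.33 avg revenue
  Animation: 5 records, 29.52 total rating, 477.80 avg revenue
  Drama: 5 records, 35.43 total rating, 407.80 avg revenue
  Horror: 2 records, 11.64 total rating, 560.50 avg revenue
  Romance: 3 records, 17.65 total rating, 390.67 avg revenue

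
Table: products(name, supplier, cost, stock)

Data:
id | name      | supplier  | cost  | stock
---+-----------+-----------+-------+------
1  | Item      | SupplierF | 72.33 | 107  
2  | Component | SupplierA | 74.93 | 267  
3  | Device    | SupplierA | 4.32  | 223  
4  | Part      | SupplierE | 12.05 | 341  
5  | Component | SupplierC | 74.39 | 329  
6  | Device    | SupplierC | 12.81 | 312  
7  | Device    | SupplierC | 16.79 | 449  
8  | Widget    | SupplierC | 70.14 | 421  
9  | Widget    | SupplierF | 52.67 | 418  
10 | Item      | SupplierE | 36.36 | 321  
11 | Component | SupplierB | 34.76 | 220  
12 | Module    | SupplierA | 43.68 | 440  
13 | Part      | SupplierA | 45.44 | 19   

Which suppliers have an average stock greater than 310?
SELECT supplier, AVG(stock)
FROM products
GROUP BY supplier
HAVING AVG(stock) > 310

Result:
  SupplierC: avg=377.75
  SupplierE: avg=331.00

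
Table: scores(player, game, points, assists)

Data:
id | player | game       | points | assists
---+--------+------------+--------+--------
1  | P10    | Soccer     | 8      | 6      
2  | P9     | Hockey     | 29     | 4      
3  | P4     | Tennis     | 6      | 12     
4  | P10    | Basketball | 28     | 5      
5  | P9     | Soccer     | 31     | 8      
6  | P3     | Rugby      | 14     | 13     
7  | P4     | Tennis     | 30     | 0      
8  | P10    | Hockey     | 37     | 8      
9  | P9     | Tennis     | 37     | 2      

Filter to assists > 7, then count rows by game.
SELECT game, COUNT(*)
FROM scores
WHERE assists > 7
GROUP BY game

Note: WHERE filters rows before grouping.

Result:
  Hockey: 1
  Rugby: 1
  Soccer: 1
  Tennis: 1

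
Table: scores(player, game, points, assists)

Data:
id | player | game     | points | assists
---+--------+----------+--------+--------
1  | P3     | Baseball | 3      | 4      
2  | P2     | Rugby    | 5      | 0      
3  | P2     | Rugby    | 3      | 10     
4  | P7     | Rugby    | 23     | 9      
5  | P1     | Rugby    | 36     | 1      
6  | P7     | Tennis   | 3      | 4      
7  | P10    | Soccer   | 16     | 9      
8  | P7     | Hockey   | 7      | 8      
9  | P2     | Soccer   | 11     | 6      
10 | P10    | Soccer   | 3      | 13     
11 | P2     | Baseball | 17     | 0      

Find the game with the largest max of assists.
SELECT game, MAX(assists) as val
FROM scores
GROUP BY game
ORDER BY val DESC
LIMIT 1

Result: Soccer with max(assists) = 13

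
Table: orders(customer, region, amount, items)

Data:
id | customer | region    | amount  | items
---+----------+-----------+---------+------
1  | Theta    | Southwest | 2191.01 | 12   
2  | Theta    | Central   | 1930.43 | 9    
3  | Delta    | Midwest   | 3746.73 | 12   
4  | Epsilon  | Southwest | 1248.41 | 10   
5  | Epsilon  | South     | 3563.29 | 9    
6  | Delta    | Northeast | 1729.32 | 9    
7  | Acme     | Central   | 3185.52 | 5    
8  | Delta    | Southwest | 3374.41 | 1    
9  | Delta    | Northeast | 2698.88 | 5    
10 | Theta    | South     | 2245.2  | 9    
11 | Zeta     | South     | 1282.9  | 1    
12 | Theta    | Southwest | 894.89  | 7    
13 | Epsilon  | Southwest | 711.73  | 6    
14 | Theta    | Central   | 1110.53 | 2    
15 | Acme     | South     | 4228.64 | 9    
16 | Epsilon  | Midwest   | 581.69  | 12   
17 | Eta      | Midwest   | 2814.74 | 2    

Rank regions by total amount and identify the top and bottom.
SELECT region, SUM(amount)
FROM orders
GROUP BY region
ORDER BY SUM(amount)

All groups:
  Northeast: 4428.20
  Central: 6226.48
  Midwest: 7143.16
  Southwest: 8420.45
  South: 11320.03

Highest: South (11320.03)
Lowest: Northeast (4428.20)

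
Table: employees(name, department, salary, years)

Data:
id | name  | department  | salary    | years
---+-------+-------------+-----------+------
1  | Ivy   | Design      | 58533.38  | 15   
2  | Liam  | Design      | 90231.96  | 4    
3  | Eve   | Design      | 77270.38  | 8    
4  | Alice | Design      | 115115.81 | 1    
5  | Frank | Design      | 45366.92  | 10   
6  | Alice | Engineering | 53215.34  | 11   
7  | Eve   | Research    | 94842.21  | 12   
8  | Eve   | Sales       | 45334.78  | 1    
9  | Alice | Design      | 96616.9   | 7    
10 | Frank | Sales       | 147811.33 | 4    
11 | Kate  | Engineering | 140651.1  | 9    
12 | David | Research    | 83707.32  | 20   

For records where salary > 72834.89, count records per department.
SELECT department, COUNT(*)
FROM employees
WHERE salary > 72834.89
GROUP BY department

Note: WHERE filters rows before grouping.

Result:
  Design: 4
  Engineering: 1
  Research: 2
  Sales: 1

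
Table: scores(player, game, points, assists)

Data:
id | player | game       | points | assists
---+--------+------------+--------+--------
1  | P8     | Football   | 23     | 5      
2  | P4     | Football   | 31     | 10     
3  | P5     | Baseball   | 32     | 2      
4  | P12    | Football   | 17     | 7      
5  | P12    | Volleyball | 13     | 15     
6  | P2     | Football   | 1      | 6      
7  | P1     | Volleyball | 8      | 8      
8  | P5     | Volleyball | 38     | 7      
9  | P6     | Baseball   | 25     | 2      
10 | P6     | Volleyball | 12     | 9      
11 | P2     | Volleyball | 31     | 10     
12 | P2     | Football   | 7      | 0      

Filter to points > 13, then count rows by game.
SELECT game, COUNT(*)
FROM scores
WHERE points > 13
GROUP BY game

Note: WHERE filters rows before grouping.

Result:
  Baseball: 2
  Football: 3
  Volleyball: 2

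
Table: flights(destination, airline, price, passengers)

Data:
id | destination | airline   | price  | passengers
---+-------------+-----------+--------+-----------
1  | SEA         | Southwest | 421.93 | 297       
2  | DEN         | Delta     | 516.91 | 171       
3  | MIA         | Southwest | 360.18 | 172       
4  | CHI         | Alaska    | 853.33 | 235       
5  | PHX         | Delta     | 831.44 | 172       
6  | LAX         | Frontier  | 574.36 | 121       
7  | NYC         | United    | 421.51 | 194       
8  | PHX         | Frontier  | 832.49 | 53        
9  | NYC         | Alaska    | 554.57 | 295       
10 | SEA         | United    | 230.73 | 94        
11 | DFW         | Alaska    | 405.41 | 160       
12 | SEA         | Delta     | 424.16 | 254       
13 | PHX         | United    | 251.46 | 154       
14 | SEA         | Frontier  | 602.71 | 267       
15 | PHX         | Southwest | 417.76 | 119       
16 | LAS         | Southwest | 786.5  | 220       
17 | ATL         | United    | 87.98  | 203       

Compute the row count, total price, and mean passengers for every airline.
SELECT airline,
       COUNT(*) as cnt,
       SUM(price) as total_price,
       AVG(passengers) as avg_passengers
FROM flights
GROUP BY airline

Result:
  Alaska: 3 records, 1813.31 total price, 230.00 avg passengers
  Delta: 3 records, 1772.51 total price, 199.00 avg passengers
  Frontier: 3 records, 2009.56 total price, 147.00 avg passengers
  Southwest: 4 records, 1986.37 total price, 202.00 avg passengers
  United: 4 records, 991.68 total price, 161.25 avg passengers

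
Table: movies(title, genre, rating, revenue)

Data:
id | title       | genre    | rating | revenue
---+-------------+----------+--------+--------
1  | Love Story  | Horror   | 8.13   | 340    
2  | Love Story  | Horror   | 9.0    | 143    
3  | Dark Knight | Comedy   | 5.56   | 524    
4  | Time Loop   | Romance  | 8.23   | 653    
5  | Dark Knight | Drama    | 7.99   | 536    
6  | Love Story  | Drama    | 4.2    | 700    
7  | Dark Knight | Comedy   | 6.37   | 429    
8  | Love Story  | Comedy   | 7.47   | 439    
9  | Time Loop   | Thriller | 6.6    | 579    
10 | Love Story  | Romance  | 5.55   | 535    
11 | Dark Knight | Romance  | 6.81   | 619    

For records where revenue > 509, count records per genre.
SELECT genre, COUNT(*)
FROM movies
WHERE revenue > 509
GROUP BY genre

Note: WHERE filters rows before grouping.

Result:
  Comedy: 1
  Drama: 2
  Romance: 3
  Thriller: 1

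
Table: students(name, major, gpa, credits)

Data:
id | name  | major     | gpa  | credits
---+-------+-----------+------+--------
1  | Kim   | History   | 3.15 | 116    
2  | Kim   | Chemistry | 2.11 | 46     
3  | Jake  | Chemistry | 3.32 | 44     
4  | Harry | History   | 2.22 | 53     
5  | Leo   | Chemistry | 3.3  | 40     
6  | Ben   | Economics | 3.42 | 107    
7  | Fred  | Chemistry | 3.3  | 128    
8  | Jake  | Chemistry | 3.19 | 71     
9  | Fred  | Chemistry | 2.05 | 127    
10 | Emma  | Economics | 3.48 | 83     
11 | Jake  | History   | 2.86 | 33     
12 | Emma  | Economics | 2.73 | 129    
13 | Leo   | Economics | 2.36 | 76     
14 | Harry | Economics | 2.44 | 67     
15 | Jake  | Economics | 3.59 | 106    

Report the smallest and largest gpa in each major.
SELECT major, MIN(gpa), MAX(gpa)
FROM students
GROUP BY major

Result:
  Chemistry: min=2.05, max=3.32
  Economics: min=2.36, max=3.59
  History: min=2.22, max=3.15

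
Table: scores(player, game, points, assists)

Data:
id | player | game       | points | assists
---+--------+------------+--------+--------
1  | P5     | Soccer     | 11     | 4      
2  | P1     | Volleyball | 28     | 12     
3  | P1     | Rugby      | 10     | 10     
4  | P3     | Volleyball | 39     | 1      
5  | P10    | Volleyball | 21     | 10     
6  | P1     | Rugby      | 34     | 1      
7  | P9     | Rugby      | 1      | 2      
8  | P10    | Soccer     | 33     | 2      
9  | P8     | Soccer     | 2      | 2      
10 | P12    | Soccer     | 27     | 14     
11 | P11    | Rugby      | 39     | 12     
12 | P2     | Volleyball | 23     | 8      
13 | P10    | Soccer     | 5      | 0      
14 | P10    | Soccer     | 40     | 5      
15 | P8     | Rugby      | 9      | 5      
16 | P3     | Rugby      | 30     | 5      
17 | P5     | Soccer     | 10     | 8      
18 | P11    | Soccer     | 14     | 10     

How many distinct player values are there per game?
SELECT game, COUNT(DISTINCT player)
FROM scores
GROUP BY game

Result:
  Rugby: 5 distinct
  Soccer: 5 distinct
  Volleyball: 4 distinct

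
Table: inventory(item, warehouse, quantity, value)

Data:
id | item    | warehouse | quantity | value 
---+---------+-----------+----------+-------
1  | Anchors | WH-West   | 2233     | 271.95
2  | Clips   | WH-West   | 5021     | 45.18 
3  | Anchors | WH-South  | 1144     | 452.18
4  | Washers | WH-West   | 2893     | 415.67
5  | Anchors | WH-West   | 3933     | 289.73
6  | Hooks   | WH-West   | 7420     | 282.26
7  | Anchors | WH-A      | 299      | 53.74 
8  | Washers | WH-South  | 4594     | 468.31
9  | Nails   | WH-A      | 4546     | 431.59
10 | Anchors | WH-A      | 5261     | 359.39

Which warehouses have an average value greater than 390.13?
SELECT warehouse, AVG(value)
FROM inventory
GROUP BY warehouse
HAVING AVG(value) > 390.13

Result:
  WH-South: avg=460.25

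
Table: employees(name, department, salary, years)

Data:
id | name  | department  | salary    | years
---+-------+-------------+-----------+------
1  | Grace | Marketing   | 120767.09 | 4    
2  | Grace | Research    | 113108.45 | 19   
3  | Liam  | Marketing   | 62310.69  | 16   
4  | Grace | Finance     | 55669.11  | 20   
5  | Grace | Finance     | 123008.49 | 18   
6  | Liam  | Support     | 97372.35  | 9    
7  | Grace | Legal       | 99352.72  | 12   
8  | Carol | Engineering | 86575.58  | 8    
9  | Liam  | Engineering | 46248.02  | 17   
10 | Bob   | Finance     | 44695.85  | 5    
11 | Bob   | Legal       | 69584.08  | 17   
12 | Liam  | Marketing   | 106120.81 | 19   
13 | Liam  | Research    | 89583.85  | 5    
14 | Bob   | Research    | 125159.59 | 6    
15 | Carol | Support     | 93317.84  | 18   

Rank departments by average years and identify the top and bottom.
SELECT department, AVG(years)
FROM employees
GROUP BY department
ORDER BY AVG(years)

All groups:
  Research: 10.00
  Engineering: 12.50
  Marketing: 13.00
  Support: 13.50
  Finance: 14.33
  Legal: 14.50

Highest: Legal (14.50)
Lowest: Research (10.00)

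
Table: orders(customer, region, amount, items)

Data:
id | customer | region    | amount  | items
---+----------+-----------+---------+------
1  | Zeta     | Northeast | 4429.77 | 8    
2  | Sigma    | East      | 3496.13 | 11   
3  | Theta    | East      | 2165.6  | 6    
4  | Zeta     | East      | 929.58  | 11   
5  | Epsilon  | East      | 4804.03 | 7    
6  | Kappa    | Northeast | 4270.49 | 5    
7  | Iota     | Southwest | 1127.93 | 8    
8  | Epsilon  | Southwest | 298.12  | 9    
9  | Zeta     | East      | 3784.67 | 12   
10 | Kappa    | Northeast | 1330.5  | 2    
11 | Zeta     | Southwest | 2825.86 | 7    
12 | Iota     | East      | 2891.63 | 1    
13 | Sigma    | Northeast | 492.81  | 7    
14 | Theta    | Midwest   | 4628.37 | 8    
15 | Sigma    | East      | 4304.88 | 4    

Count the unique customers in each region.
SELECT region, COUNT(DISTINCT customer)
FROM orders
GROUP BY region

Result:
  East: 5 distinct
  Midwest: 1 distinct
  Northeast: 3 distinct
  Southwest: 3 distinct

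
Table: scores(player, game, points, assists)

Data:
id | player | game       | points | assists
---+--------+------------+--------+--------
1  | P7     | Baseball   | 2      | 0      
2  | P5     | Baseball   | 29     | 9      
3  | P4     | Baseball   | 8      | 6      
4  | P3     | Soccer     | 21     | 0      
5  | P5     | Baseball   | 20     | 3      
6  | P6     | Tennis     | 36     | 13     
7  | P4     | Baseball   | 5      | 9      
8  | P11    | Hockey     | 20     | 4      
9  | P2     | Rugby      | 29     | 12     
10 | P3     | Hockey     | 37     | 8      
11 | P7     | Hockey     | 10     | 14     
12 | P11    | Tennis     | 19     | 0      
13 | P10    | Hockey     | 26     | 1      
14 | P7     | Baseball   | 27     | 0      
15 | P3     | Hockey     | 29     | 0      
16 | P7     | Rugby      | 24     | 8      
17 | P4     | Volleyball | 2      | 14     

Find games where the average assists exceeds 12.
SELECT game, AVG(assists)
FROM scores
GROUP BY game
HAVING AVG(assists) > 12

Result:
  Volleyball: avg=14.00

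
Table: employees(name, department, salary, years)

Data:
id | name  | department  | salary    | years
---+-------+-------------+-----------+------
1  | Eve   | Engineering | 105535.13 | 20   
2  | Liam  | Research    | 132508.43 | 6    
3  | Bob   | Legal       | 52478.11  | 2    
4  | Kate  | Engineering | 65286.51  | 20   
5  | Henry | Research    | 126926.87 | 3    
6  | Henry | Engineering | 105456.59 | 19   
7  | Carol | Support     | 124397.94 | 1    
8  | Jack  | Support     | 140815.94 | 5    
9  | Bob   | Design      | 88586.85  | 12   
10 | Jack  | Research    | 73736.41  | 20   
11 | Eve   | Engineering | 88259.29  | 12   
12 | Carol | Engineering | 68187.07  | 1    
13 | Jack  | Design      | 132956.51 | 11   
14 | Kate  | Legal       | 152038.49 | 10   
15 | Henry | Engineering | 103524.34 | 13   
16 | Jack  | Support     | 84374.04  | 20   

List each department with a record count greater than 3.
SELECT department, COUNT(*) as cnt
FROM employees
GROUP BY department
HAVING COUNT(*) > 3

Result:
  Engineering: 6

Note: HAVING filters groups after aggregation, WHERE filters rows before.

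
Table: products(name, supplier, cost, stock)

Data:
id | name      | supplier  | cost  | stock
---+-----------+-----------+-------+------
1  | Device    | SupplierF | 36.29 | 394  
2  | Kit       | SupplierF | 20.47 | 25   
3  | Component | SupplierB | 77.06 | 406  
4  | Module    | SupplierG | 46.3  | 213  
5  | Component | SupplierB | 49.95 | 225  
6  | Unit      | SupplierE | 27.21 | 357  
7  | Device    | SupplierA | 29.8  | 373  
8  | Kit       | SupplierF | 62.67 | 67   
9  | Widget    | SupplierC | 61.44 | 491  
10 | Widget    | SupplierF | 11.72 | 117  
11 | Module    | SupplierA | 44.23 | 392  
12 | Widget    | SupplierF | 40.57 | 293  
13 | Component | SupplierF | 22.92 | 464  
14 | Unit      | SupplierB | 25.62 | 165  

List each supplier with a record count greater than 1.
SELECT supplier, COUNT(*) as cnt
FROM products
GROUP BY supplier
HAVING COUNT(*) > 1

Result:
  SupplierA: 2
  SupplierB: 3
  SupplierF: 6

Note: HAVING filters groups after aggregation, WHERE filters rows before.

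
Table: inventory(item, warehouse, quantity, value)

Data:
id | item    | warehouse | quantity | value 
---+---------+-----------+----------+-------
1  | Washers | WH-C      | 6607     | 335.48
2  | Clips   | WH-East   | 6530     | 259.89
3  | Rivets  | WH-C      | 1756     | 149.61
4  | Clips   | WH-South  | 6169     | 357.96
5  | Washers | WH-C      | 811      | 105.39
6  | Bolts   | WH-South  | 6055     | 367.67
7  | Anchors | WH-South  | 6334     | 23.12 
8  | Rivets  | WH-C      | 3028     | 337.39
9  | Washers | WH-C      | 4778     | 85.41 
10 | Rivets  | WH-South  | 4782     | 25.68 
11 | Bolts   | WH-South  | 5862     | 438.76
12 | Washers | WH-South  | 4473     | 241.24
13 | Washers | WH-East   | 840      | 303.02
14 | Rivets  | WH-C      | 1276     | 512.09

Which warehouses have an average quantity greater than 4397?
SELECT warehouse, AVG(quantity)
FROM inventory
GROUP BY warehouse
HAVING AVG(quantity) > 4397

Result:
  WH-South: avg=5612.50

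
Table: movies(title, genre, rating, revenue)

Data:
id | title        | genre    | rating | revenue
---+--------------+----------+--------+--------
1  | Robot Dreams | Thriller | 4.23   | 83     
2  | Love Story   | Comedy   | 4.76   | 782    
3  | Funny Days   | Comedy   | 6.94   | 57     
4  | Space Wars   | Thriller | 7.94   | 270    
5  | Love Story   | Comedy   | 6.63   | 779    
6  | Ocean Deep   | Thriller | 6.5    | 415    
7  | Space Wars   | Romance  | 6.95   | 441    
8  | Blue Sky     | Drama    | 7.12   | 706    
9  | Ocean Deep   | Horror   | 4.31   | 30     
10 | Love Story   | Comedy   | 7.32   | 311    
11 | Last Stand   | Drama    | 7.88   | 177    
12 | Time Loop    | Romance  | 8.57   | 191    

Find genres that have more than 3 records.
SELECT genre, COUNT(*) as cnt
FROM movies
GROUP BY genre
HAVING COUNT(*) > 3

Result:
  Comedy: 4

Note: HAVING filters groups after aggregation, WHERE filters rows before.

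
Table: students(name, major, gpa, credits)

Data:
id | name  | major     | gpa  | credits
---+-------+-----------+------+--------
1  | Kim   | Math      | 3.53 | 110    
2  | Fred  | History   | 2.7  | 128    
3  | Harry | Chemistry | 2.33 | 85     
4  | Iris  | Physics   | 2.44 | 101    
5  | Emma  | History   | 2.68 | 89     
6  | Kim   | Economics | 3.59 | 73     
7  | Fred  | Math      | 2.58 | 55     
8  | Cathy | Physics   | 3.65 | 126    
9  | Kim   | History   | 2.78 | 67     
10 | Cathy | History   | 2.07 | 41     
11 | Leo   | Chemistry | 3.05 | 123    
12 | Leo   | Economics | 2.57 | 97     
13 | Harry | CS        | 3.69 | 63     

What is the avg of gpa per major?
SELECT major, AVG(gpa) as result
FROM students
GROUP BY major

Result:
  CS: 3.69
  Chemistry: 2.69
  Economics: 3.08
  History: 2.56
  Math: 3.06
  Physics: 3.05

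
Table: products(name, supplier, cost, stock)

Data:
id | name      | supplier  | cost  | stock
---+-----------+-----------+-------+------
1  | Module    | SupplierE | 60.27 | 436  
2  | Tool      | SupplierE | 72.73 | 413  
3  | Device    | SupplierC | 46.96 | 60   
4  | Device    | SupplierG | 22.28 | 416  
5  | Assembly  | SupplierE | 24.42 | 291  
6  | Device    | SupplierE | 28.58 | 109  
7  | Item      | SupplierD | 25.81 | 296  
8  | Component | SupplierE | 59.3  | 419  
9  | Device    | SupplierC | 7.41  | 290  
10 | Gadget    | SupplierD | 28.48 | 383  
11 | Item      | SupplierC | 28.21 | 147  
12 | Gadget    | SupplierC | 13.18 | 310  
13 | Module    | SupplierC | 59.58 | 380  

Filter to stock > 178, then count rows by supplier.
SELECT supplier, COUNT(*)
FROM products
WHERE stock > 178
GROUP BY supplier

Note: WHERE filters rows before grouping.

Result:
  SupplierC: 3
  SupplierD: 2
  SupplierE: 4
  SupplierG: 1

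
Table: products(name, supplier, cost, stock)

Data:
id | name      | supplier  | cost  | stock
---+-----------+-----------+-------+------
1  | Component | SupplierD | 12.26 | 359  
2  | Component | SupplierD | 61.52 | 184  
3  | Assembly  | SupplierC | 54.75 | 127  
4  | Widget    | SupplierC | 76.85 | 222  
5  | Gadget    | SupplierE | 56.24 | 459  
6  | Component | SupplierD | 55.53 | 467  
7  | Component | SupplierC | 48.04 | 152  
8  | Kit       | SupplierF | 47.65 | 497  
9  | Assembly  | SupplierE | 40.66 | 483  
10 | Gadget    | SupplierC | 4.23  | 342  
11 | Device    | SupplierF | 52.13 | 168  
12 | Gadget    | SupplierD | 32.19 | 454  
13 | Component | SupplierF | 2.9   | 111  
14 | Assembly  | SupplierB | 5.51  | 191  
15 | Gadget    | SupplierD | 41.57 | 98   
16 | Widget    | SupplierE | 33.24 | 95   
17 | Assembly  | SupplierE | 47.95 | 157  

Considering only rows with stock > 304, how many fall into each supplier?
SELECT supplier, COUNT(*)
FROM products
WHERE stock > 304
GROUP BY supplier

Note: WHERE filters rows before grouping.

Result:
  SupplierC: 1
  SupplierD: 3
  SupplierE: 2
  SupplierF: 1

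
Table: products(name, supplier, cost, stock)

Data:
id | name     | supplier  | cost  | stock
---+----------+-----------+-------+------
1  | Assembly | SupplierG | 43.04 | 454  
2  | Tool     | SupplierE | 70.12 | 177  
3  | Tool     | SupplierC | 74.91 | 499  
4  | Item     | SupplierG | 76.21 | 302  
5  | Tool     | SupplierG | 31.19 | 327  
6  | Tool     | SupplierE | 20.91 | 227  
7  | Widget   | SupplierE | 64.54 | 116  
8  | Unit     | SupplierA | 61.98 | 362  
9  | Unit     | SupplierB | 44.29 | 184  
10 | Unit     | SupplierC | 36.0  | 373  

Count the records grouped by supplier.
SELECT supplier, COUNT(*) as count
FROM products
GROUP BY supplier

Result:
  SupplierA: 1
  SupplierB: 1
  SupplierC: 2
  SupplierE: 3
  SupplierG: 3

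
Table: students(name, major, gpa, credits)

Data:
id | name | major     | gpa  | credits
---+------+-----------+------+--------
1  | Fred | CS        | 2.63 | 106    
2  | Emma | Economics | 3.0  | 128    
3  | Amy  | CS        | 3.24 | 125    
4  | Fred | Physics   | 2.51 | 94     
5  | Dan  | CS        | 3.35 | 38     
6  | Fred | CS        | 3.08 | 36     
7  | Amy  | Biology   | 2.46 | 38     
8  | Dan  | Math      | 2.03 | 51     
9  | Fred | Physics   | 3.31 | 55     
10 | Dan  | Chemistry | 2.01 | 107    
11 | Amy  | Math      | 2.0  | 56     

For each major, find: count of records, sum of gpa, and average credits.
SELECT major,
       COUNT(*) as cnt,
       SUM(gpa) as total_gpa,
       AVG(credits) as avg_credits
FROM students
GROUP BY major

Result:
  Biology: 1 records, 2.46 total gpa, 38.00 avg credits
  CS: 4 records, 12.30 total gpa, 76.25 avg credits
  Chemistry: 1 records, 2.01 total gpa, 107.00 avg credits
  Economics: 1 records, 3.00 total gpa, 128.00 avg credits
  Math: 2 records, 4.03 total gpa, 53.50 avg credits
  Physics: 2 records, 5.82 total gpa, 74.50 avg credits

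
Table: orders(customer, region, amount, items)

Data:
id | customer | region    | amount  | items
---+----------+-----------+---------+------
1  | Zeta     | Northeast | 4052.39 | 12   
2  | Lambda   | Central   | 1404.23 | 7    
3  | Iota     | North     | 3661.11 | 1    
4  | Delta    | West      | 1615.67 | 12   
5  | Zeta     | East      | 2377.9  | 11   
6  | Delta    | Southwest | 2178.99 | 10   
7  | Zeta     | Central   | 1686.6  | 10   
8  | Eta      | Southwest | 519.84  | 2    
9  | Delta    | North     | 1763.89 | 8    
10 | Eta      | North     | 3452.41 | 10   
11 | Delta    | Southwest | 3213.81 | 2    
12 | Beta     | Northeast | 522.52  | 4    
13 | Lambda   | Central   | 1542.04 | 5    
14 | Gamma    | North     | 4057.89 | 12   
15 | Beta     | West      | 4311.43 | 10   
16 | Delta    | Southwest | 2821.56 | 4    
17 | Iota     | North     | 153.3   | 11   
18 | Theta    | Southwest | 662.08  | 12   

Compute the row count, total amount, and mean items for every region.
SELECT region,
       COUNT(*) as cnt,
       SUM(amount) as total_amount,
       AVG(items) as avg_items
FROM orders
GROUP BY region

Result:
  Central: 3 records, 4632.87 total amount, 7.33 avg items
  East: 1 records, 2377.90 total amount, 11.00 avg items
  North: 5 records, 13088.60 total amount, 8.40 avg items
  Northeast: 2 records, 4574.91 total amount, 8.00 avg items
  Southwest: 5 records, 9396.28 total amount, 6.00 avg items
  West: 2 records, 5927.10 total amount, 11.00 avg items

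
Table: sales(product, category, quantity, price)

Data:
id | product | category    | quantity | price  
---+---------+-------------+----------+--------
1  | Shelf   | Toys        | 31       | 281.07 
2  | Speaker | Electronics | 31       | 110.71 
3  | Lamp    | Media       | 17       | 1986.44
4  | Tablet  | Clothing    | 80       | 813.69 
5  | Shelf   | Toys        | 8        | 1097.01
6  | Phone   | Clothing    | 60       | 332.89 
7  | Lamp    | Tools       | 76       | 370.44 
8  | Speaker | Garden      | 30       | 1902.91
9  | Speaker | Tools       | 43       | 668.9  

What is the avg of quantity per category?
SELECT category, AVG(quantity) as result
FROM sales
GROUP BY category

Result:
  Clothing: 70.00
  Electronics: 31.00
  Garden: 30.00
  Media: 17.00
  Tools: 59.50
  Toys: 19.50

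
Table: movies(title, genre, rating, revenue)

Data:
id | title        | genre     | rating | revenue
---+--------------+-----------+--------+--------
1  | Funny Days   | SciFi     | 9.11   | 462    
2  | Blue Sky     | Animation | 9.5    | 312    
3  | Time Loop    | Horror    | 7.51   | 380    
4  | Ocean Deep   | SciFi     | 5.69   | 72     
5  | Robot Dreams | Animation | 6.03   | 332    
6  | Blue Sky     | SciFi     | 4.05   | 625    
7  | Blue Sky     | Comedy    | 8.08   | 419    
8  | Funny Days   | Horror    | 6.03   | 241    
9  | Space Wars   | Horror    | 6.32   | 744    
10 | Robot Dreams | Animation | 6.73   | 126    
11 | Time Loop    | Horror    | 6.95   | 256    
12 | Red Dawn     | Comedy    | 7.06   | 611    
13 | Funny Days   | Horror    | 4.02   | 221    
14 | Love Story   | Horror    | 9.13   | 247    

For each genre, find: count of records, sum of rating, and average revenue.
SELECT genre,
       COUNT(*) as cnt,
       SUM(rating) as total_rating,
       AVG(revenue) as avg_revenue
FROM movies
GROUP BY genre

Result:
  Animation: 3 records, 22.26 total rating, 256.67 avg revenue
  Comedy: 2 records, 15.14 total rating, 515.00 avg revenue
  Horror: 6 records, 39.96 total rating, 348.17 avg revenue
  SciFi: 3 records, 18.85 total rating, 386.33 avg revenue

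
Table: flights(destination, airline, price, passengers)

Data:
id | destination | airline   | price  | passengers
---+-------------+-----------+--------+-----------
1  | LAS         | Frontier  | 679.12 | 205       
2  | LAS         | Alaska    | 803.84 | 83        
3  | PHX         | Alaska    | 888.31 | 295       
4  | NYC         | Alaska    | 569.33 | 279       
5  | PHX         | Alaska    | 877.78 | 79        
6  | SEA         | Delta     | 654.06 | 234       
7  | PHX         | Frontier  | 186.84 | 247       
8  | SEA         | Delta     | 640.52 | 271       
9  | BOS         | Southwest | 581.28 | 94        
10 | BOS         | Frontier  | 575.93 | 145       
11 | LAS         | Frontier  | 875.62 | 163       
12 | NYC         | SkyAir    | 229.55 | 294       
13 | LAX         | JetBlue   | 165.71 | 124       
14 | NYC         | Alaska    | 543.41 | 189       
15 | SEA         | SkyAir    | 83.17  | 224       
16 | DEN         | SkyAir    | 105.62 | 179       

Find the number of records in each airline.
SELECT airline, COUNT(*) as count
FROM flights
GROUP BY airline

Result:
  Alaska: 5
  Delta: 2
  Frontier: 4
  JetBlue: 1
  SkyAir: 3
  Southwest: 1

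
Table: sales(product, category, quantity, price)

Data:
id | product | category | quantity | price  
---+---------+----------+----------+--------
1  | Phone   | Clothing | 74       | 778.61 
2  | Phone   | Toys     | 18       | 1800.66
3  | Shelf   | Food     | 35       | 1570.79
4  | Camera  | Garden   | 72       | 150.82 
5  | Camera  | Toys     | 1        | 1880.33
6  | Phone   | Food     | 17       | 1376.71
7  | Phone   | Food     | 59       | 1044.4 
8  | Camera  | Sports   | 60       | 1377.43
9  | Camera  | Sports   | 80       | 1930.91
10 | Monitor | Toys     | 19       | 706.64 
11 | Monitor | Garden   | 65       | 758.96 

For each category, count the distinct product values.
SELECT category, COUNT(DISTINCT product)
FROM sales
GROUP BY category

Result:
  Clothing: 1 distinct
  Food: 2 distinct
  Garden: 2 distinct
  Sports: 1 distinct
  Toys: 3 distinct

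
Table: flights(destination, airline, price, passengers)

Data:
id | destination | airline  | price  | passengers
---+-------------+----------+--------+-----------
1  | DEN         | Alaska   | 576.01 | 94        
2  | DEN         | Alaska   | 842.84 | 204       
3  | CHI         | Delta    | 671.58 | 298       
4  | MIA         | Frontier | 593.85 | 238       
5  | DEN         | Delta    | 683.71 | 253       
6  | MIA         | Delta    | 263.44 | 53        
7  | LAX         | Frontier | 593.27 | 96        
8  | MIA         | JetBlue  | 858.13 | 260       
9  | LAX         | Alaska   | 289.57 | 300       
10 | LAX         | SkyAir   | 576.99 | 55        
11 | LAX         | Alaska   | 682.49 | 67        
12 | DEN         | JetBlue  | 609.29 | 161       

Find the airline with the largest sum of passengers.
SELECT airline, SUM(passengers) as val
FROM flights
GROUP BY airline
ORDER BY val DESC
LIMIT 1

Result: Alaska with sum(passengers) = 665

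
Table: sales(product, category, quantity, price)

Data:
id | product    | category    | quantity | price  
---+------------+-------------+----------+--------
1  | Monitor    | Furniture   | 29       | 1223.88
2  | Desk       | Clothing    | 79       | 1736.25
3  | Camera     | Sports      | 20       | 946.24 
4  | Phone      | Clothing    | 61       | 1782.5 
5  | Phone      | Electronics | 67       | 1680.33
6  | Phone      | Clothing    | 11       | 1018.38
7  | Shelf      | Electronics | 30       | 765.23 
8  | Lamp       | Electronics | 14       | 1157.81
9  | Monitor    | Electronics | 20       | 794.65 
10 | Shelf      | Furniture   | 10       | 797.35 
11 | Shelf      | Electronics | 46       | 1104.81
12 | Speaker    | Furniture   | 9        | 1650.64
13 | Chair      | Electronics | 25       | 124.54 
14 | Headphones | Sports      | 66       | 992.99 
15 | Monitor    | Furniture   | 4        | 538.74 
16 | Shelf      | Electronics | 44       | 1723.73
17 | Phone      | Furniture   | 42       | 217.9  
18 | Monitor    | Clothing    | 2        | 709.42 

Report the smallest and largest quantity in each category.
SELECT category, MIN(quantity), MAX(quantity)
FROM sales
GROUP BY category

Result:
  Clothing: min=2, max=79
  Electronics: min=14, max=67
  Furniture: min=4, max=42
  Sports: min=20, max=66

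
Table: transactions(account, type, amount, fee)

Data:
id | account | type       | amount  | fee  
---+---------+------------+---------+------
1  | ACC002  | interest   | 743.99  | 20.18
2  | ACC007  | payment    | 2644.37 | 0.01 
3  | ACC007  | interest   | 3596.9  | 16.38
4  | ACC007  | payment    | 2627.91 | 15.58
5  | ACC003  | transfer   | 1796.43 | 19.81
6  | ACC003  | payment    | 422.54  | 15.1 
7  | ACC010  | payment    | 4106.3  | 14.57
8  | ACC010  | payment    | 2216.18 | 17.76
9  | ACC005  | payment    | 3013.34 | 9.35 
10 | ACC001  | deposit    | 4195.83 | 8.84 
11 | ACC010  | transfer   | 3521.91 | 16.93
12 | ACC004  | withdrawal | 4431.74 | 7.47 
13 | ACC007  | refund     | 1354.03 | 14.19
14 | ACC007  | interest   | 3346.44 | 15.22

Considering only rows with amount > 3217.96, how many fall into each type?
SELECT type, COUNT(*)
FROM transactions
WHERE amount > 3217.96
GROUP BY type

Note: WHERE filters rows before grouping.

Result:
  deposit: 1
  interest: 2
  payment: 1
  transfer: 1
  withdrawal: 1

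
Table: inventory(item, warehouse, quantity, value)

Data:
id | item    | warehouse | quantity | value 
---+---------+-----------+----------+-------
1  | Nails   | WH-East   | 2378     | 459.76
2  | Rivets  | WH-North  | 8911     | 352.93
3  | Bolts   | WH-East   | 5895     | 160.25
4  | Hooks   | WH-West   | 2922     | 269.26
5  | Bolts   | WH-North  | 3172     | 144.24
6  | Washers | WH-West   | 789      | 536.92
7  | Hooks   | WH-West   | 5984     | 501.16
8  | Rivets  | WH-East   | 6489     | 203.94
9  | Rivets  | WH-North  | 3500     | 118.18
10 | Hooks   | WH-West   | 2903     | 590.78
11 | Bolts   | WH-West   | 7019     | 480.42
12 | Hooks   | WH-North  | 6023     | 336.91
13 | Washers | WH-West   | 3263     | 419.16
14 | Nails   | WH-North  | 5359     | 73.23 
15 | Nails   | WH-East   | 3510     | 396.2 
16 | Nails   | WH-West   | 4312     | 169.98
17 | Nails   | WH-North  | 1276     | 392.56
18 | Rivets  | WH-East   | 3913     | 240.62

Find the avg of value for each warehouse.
SELECT warehouse, AVG(value) as result
FROM inventory
GROUP BY warehouse

Result:
  WH-East: 292.15
  WH-North: 236.34
  WH-West: 423.95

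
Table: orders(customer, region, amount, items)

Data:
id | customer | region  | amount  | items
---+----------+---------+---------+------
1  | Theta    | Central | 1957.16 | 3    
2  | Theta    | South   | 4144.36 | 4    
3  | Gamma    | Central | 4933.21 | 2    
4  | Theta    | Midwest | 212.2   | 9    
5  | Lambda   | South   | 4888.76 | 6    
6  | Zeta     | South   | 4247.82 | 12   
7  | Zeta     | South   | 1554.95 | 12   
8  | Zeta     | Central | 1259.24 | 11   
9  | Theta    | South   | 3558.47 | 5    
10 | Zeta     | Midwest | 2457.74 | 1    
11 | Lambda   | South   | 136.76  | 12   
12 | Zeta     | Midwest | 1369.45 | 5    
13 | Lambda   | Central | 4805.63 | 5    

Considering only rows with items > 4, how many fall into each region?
SELECT region, COUNT(*)
FROM orders
WHERE items > 4
GROUP BY region

Note: WHERE filters rows before grouping.

Result:
  Central: 2
  Midwest: 2
  South: 5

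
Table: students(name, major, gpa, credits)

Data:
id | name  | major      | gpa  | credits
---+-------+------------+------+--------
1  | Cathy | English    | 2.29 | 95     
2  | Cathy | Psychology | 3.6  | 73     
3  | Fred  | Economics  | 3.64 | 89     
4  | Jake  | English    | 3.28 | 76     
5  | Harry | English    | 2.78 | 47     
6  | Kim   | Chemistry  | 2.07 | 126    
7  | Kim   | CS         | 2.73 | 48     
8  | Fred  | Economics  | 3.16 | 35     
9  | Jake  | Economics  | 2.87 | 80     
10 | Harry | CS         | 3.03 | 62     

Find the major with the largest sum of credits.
SELECT major, SUM(credits) as val
FROM students
GROUP BY major
ORDER BY val DESC
LIMIT 1

Result: English with sum(credits) = 218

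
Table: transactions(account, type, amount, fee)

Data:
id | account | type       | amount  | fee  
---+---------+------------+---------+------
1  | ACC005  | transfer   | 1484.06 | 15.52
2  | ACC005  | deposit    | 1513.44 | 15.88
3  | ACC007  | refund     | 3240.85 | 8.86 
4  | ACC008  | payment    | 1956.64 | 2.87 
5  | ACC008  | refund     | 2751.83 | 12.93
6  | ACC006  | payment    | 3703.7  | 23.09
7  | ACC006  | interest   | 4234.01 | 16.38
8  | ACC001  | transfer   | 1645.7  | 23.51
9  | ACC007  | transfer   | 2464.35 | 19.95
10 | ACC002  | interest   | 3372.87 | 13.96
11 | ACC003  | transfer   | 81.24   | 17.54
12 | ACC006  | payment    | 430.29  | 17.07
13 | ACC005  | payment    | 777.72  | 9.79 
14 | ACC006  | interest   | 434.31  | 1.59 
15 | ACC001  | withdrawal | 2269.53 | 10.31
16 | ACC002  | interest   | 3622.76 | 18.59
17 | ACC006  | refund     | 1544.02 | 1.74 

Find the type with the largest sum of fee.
SELECT type, SUM(fee) as val
FROM transactions
GROUP BY type
ORDER BY val DESC
LIMIT 1

Result: transfer with sum(fee) = 76.52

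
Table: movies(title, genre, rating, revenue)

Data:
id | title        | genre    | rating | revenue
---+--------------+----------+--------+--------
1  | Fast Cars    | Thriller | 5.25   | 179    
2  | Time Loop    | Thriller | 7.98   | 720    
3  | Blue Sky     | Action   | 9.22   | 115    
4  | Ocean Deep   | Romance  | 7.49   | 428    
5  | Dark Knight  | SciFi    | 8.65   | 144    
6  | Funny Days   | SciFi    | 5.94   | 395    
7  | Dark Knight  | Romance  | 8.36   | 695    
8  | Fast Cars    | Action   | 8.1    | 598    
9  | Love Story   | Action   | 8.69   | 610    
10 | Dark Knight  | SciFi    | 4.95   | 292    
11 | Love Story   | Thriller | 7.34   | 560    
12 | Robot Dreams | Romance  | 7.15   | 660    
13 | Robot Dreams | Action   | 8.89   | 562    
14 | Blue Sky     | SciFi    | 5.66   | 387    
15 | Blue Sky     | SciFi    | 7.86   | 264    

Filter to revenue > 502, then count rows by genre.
SELECT genre, COUNT(*)
FROM movies
WHERE revenue > 502
GROUP BY genre

Note: WHERE filters rows before grouping.

Result:
  Action: 3
  Romance: 2
  Thriller: 2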